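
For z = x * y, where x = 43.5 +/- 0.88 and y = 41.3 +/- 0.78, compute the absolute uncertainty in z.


For a product z = x*y, the relative uncertainty is:
uz/z = sqrt((ux/x)^2 + (uy/y)^2)
Relative uncertainties: ux/x = 0.88/43.5 = 0.02023
uy/y = 0.78/41.3 = 0.018886
z = 43.5 * 41.3 = 1796.5
uz = 1796.5 * sqrt(0.02023^2 + 0.018886^2) = 49.721

49.721


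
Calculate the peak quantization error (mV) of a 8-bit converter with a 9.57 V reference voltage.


The maximum quantization error is +/- LSB/2.
LSB = Vref / 2^n = 9.57 / 256 = 0.03738281 V
Max error = LSB / 2 = 0.03738281 / 2 = 0.01869141 V
Max error = 18.6914 mV

18.6914 mV


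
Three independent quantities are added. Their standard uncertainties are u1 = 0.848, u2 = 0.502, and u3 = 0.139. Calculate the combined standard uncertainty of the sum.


For a sum of independent quantities, uc = sqrt(u1^2 + u2^2 + u3^2).
uc = sqrt(0.848^2 + 0.502^2 + 0.139^2)
uc = sqrt(0.719104 + 0.252004 + 0.019321)
uc = 0.9952

0.9952


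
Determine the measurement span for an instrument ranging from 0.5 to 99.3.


Span = upper range - lower range.
Span = 99.3 - (0.5)
Span = 98.8

98.8


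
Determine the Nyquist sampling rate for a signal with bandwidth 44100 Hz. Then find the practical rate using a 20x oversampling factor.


By Nyquist theorem, fs_min = 2 * fmax.
fs_min = 2 * 44100 = 88200 Hz
Practical rate = 20 * fs_min = 20 * 88200 = 1764000 Hz

fs_min = 88200 Hz, fs_practical = 1764000 Hz


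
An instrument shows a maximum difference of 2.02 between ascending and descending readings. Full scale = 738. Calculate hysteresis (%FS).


Hysteresis = (max difference / full scale) * 100%.
H = (2.02 / 738) * 100
H = 0.274 %FS

0.274 %FS


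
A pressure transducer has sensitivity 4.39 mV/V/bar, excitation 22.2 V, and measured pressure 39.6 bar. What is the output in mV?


Output = sensitivity * Vex * P.
Vout = 4.39 * 22.2 * 39.6
Vout = 97.458 * 39.6
Vout = 3859.34 mV

3859.34 mV


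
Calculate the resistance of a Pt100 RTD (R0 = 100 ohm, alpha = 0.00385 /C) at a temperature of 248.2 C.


The RTD equation: Rt = R0 * (1 + alpha * T).
Rt = 100 * (1 + 0.00385 * 248.2)
Rt = 100 * (1 + 0.95557)
Rt = 100 * 1.95557
Rt = 195.557 ohm

195.557 ohm


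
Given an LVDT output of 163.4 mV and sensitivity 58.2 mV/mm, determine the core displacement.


Displacement = Vout / sensitivity.
d = 163.4 / 58.2
d = 2.808 mm

2.808 mm


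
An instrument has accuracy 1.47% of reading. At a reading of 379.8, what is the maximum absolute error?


Absolute error = (accuracy% / 100) * reading.
Error = (1.47 / 100) * 379.8
Error = 0.0147 * 379.8
Error = 5.5831

5.5831


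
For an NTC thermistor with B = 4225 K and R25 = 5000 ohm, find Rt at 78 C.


NTC thermistor equation: Rt = R25 * exp(B * (1/T - 1/T25)).
T in Kelvin: 351.15 K, T25 = 298.15 K
1/T - 1/T25 = 1/351.15 - 1/298.15 = -0.00050623
B * (1/T - 1/T25) = 4225 * -0.00050623 = -2.1388
Rt = 5000 * exp(-2.1388) = 589.0 ohm

589.0 ohm


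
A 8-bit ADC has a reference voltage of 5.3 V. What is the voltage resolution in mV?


The resolution (LSB) of an ADC is Vref / 2^n.
LSB = 5.3 / 2^8
LSB = 5.3 / 256
LSB = 0.02070312 V = 20.703125 mV

20.703125 mV


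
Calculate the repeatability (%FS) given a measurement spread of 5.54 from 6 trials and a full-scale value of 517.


Repeatability = (spread / full scale) * 100%.
R = (5.54 / 517) * 100
R = 1.072 %FS

1.072 %FS


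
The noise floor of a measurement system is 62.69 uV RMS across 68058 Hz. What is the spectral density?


Noise spectral density = Vrms / sqrt(BW).
NSD = 62.69 / sqrt(68058)
NSD = 62.69 / 260.8793
NSD = 0.2403 uV/sqrt(Hz)

0.2403 uV/sqrt(Hz)


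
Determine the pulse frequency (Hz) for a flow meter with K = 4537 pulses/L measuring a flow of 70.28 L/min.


Frequency = K * Q / 60 (converting L/min to L/s).
f = 4537 * 70.28 / 60
f = 318860.36 / 60
f = 5314.34 Hz

5314.34 Hz


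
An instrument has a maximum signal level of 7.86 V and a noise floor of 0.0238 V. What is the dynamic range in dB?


Dynamic range = 20 * log10(Vmax / Vnoise).
DR = 20 * log10(7.86 / 0.0238)
DR = 20 * log10(330.25)
DR = 50.38 dB

50.38 dB


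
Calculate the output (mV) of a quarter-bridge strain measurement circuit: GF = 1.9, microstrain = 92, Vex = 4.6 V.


Quarter bridge output: Vout = (GF * epsilon * Vex) / 4.
Vout = (1.9 * 92e-6 * 4.6) / 4
Vout = 0.00080408 / 4 V
Vout = 0.00020102 V = 0.201 mV

0.201 mV


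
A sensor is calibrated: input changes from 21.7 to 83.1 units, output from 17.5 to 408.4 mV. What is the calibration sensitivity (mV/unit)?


Sensitivity = (y2 - y1) / (x2 - x1).
S = (408.4 - 17.5) / (83.1 - 21.7)
S = 390.9 / 61.4
S = 6.3664 mV/unit

6.3664 mV/unit


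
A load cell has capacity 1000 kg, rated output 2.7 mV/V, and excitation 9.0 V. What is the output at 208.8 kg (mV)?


Vout = rated_output * Vex * (load / capacity).
Vout = 2.7 * 9.0 * (208.8 / 1000)
Vout = 2.7 * 9.0 * 0.2088
Vout = 5.074 mV

5.074 mV


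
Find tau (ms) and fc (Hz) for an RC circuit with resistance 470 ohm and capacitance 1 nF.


Time constant: tau = R * C.
tau = 470 * 1.00e-09 = 4.7e-07 s
tau = 0.0005 ms
Cutoff frequency: fc = 1 / (2*pi*R*C).
fc = 1 / (2*pi*4.7e-07) = 338627.54 Hz

tau = 0.0005 ms, fc = 338627.54 Hz


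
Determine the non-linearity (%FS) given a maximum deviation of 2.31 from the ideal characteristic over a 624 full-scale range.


Linearity error = (max deviation / full scale) * 100%.
Linearity = (2.31 / 624) * 100
Linearity = 0.37 %FS

0.37 %FS


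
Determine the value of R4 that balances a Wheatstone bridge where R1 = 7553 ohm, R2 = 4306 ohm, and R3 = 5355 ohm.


At balance: R1*R4 = R2*R3, so R4 = R2*R3/R1.
R4 = 4306 * 5355 / 7553
R4 = 23058630 / 7553
R4 = 3052.91 ohm

3052.91 ohm


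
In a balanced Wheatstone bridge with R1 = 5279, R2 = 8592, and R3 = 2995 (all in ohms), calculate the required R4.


At balance: R1*R4 = R2*R3, so R4 = R2*R3/R1.
R4 = 8592 * 2995 / 5279
R4 = 25733040 / 5279
R4 = 4874.61 ohm

4874.61 ohm


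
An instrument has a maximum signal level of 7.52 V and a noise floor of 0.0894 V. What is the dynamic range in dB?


Dynamic range = 20 * log10(Vmax / Vnoise).
DR = 20 * log10(7.52 / 0.0894)
DR = 20 * log10(84.12)
DR = 38.5 dB

38.5 dB


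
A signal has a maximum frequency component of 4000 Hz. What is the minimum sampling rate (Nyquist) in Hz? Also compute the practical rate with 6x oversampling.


By Nyquist theorem, fs_min = 2 * fmax.
fs_min = 2 * 4000 = 8000 Hz
Practical rate = 6 * fs_min = 6 * 8000 = 48000 Hz

fs_min = 8000 Hz, fs_practical = 48000 Hz


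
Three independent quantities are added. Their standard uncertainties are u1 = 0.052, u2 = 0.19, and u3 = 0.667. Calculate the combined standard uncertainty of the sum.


For a sum of independent quantities, uc = sqrt(u1^2 + u2^2 + u3^2).
uc = sqrt(0.052^2 + 0.19^2 + 0.667^2)
uc = sqrt(0.002704 + 0.0361 + 0.444889)
uc = 0.6955

0.6955


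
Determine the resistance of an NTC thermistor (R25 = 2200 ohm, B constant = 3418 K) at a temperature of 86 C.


NTC thermistor equation: Rt = R25 * exp(B * (1/T - 1/T25)).
T in Kelvin: 359.15 K, T25 = 298.15 K
1/T - 1/T25 = 1/359.15 - 1/298.15 = -0.00056966
B * (1/T - 1/T25) = 3418 * -0.00056966 = -1.9471
Rt = 2200 * exp(-1.9471) = 313.9 ohm

313.9 ohm


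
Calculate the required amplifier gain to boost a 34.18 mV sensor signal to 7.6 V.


Gain = Vout / Vin (converting to same units).
G = 7.6 V / 34.18 mV
G = 7600.0 mV / 34.18 mV
G = 222.35

222.35


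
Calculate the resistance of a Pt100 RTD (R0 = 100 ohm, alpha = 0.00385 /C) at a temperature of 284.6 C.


The RTD equation: Rt = R0 * (1 + alpha * T).
Rt = 100 * (1 + 0.00385 * 284.6)
Rt = 100 * (1 + 1.09571)
Rt = 100 * 2.09571
Rt = 209.571 ohm

209.571 ohm


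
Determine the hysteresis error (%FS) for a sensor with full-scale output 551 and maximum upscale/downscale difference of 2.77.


Hysteresis = (max difference / full scale) * 100%.
H = (2.77 / 551) * 100
H = 0.503 %FS

0.503 %FS


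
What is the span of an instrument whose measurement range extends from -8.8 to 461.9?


Span = upper range - lower range.
Span = 461.9 - (-8.8)
Span = 470.7

470.7


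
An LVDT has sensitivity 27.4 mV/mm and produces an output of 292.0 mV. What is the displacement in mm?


Displacement = Vout / sensitivity.
d = 292.0 / 27.4
d = 10.657 mm

10.657 mm


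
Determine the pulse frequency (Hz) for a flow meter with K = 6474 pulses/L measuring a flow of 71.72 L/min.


Frequency = K * Q / 60 (converting L/min to L/s).
f = 6474 * 71.72 / 60
f = 464315.28 / 60
f = 7738.59 Hz

7738.59 Hz


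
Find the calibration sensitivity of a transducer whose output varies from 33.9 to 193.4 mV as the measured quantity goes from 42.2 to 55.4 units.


Sensitivity = (y2 - y1) / (x2 - x1).
S = (193.4 - 33.9) / (55.4 - 42.2)
S = 159.5 / 13.2
S = 12.0833 mV/unit

12.0833 mV/unit


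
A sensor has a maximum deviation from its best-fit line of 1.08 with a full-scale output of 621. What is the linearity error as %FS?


Linearity error = (max deviation / full scale) * 100%.
Linearity = (1.08 / 621) * 100
Linearity = 0.174 %FS

0.174 %FS


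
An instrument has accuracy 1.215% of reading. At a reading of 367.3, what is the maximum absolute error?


Absolute error = (accuracy% / 100) * reading.
Error = (1.215 / 100) * 367.3
Error = 0.01215 * 367.3
Error = 4.4627

4.4627


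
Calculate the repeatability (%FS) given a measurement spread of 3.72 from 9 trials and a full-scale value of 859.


Repeatability = (spread / full scale) * 100%.
R = (3.72 / 859) * 100
R = 0.433 %FS

0.433 %FS


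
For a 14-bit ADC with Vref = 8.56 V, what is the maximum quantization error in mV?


The maximum quantization error is +/- LSB/2.
LSB = Vref / 2^n = 8.56 / 16384 = 0.00052246 V
Max error = LSB / 2 = 0.00052246 / 2 = 0.00026123 V
Max error = 0.2612 mV

0.2612 mV


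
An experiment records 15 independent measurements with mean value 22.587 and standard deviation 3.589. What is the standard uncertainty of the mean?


The standard uncertainty for Type A evaluation is u = s / sqrt(n).
u = 3.589 / sqrt(15)
u = 3.589 / 3.873
u = 0.9267

0.9267


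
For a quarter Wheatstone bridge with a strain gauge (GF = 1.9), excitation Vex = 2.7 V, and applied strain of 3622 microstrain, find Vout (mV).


Quarter bridge output: Vout = (GF * epsilon * Vex) / 4.
Vout = (1.9 * 3622e-6 * 2.7) / 4
Vout = 0.01858086 / 4 V
Vout = 0.00464521 V = 4.6452 mV

4.6452 mV


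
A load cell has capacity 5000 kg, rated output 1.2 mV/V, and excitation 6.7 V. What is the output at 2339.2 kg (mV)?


Vout = rated_output * Vex * (load / capacity).
Vout = 1.2 * 6.7 * (2339.2 / 5000)
Vout = 1.2 * 6.7 * 0.46784
Vout = 3.761 mV

3.761 mV


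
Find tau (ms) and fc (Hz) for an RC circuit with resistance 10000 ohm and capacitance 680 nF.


Time constant: tau = R * C.
tau = 10000 * 6.80e-07 = 0.0068 s
tau = 6.8 ms
Cutoff frequency: fc = 1 / (2*pi*R*C).
fc = 1 / (2*pi*0.0068) = 23.41 Hz

tau = 6.8 ms, fc = 23.41 Hz


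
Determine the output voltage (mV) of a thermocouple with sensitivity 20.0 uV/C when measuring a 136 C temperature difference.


The thermocouple output V = sensitivity * dT.
V = 20.0 uV/C * 136 C
V = 2720.0 uV
V = 2.72 mV

2.72 mV


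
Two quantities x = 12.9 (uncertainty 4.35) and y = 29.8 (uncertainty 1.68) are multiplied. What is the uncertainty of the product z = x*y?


For a product z = x*y, the relative uncertainty is:
uz/z = sqrt((ux/x)^2 + (uy/y)^2)
Relative uncertainties: ux/x = 4.35/12.9 = 0.337209
uy/y = 1.68/29.8 = 0.056376
z = 12.9 * 29.8 = 384.4
uz = 384.4 * sqrt(0.337209^2 + 0.056376^2) = 131.429

131.429


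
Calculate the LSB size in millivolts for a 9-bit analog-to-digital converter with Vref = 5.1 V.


The resolution (LSB) of an ADC is Vref / 2^n.
LSB = 5.1 / 2^9
LSB = 5.1 / 512
LSB = 0.00996094 V = 9.9609375 mV

9.9609375 mV


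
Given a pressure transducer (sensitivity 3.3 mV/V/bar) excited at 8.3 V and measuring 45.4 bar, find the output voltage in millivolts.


Output = sensitivity * Vex * P.
Vout = 3.3 * 8.3 * 45.4
Vout = 27.39 * 45.4
Vout = 1243.51 mV

1243.51 mV


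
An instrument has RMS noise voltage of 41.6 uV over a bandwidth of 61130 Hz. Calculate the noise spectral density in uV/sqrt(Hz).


Noise spectral density = Vrms / sqrt(BW).
NSD = 41.6 / sqrt(61130)
NSD = 41.6 / 247.2448
NSD = 0.1683 uV/sqrt(Hz)

0.1683 uV/sqrt(Hz)


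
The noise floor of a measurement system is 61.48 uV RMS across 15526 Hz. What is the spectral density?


Noise spectral density = Vrms / sqrt(BW).
NSD = 61.48 / sqrt(15526)
NSD = 61.48 / 124.6034
NSD = 0.4934 uV/sqrt(Hz)

0.4934 uV/sqrt(Hz)


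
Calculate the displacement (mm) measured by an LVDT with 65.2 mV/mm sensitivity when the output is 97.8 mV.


Displacement = Vout / sensitivity.
d = 97.8 / 65.2
d = 1.5 mm

1.5 mm


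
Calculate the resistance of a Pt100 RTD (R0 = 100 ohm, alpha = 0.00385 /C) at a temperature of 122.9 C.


The RTD equation: Rt = R0 * (1 + alpha * T).
Rt = 100 * (1 + 0.00385 * 122.9)
Rt = 100 * (1 + 0.473165)
Rt = 100 * 1.473165
Rt = 147.317 ohm

147.317 ohm


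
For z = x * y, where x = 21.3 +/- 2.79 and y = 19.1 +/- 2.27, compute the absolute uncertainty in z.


For a product z = x*y, the relative uncertainty is:
uz/z = sqrt((ux/x)^2 + (uy/y)^2)
Relative uncertainties: ux/x = 2.79/21.3 = 0.130986
uy/y = 2.27/19.1 = 0.118848
z = 21.3 * 19.1 = 406.8
uz = 406.8 * sqrt(0.130986^2 + 0.118848^2) = 71.955

71.955


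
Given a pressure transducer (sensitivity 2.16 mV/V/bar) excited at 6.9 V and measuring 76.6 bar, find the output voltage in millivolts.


Output = sensitivity * Vex * P.
Vout = 2.16 * 6.9 * 76.6
Vout = 14.904 * 76.6
Vout = 1141.65 mV

1141.65 mV


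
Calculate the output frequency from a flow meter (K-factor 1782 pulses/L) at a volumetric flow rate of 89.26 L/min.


Frequency = K * Q / 60 (converting L/min to L/s).
f = 1782 * 89.26 / 60
f = 159061.32 / 60
f = 2651.02 Hz

2651.02 Hz


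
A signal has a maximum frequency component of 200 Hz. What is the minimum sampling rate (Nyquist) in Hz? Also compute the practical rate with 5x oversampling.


By Nyquist theorem, fs_min = 2 * fmax.
fs_min = 2 * 200 = 400 Hz
Practical rate = 5 * fs_min = 5 * 400 = 2000 Hz

fs_min = 400 Hz, fs_practical = 2000 Hz


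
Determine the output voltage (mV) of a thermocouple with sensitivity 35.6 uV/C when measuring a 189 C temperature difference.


The thermocouple output V = sensitivity * dT.
V = 35.6 uV/C * 189 C
V = 6728.4 uV
V = 6.728 mV

6.728 mV


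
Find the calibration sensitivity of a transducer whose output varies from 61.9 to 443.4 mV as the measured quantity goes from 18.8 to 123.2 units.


Sensitivity = (y2 - y1) / (x2 - x1).
S = (443.4 - 61.9) / (123.2 - 18.8)
S = 381.5 / 104.4
S = 3.6542 mV/unit

3.6542 mV/unit


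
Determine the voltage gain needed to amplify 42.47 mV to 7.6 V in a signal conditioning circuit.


Gain = Vout / Vin (converting to same units).
G = 7.6 V / 42.47 mV
G = 7600.0 mV / 42.47 mV
G = 178.95

178.95


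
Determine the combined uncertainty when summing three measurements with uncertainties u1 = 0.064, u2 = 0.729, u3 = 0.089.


For a sum of independent quantities, uc = sqrt(u1^2 + u2^2 + u3^2).
uc = sqrt(0.064^2 + 0.729^2 + 0.089^2)
uc = sqrt(0.004096 + 0.531441 + 0.007921)
uc = 0.7372

0.7372


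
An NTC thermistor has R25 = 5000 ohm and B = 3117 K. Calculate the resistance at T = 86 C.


NTC thermistor equation: Rt = R25 * exp(B * (1/T - 1/T25)).
T in Kelvin: 359.15 K, T25 = 298.15 K
1/T - 1/T25 = 1/359.15 - 1/298.15 = -0.00056966
B * (1/T - 1/T25) = 3117 * -0.00056966 = -1.7756
Rt = 5000 * exp(-1.7756) = 846.9 ohm

846.9 ohm


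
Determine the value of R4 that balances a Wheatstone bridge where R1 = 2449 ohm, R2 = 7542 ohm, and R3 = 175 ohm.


At balance: R1*R4 = R2*R3, so R4 = R2*R3/R1.
R4 = 7542 * 175 / 2449
R4 = 1319850 / 2449
R4 = 538.93 ohm

538.93 ohm


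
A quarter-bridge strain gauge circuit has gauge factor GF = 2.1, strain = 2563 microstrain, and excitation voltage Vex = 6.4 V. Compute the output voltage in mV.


Quarter bridge output: Vout = (GF * epsilon * Vex) / 4.
Vout = (2.1 * 2563e-6 * 6.4) / 4
Vout = 0.03444672 / 4 V
Vout = 0.00861168 V = 8.6117 mV

8.6117 mV


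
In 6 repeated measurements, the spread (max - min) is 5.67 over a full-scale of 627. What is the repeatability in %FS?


Repeatability = (spread / full scale) * 100%.
R = (5.67 / 627) * 100
R = 0.904 %FS

0.904 %FS


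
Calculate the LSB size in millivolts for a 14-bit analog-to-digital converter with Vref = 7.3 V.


The resolution (LSB) of an ADC is Vref / 2^n.
LSB = 7.3 / 2^14
LSB = 7.3 / 16384
LSB = 0.00044556 V = 0.44555664 mV

0.44555664 mV


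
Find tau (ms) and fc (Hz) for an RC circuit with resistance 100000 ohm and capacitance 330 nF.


Time constant: tau = R * C.
tau = 100000 * 3.30e-07 = 0.033 s
tau = 33.0 ms
Cutoff frequency: fc = 1 / (2*pi*R*C).
fc = 1 / (2*pi*0.033) = 4.82 Hz

tau = 33.0 ms, fc = 4.82 Hz


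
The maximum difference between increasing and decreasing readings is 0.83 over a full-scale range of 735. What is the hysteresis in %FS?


Hysteresis = (max difference / full scale) * 100%.
H = (0.83 / 735) * 100
H = 0.113 %FS

0.113 %FS


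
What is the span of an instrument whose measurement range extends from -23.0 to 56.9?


Span = upper range - lower range.
Span = 56.9 - (-23.0)
Span = 79.9

79.9


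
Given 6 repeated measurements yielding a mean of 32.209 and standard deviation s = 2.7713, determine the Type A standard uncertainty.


The standard uncertainty for Type A evaluation is u = s / sqrt(n).
u = 2.7713 / sqrt(6)
u = 2.7713 / 2.4495
u = 1.1314

1.1314


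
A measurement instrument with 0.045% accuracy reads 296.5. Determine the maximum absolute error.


Absolute error = (accuracy% / 100) * reading.
Error = (0.045 / 100) * 296.5
Error = 0.00045 * 296.5
Error = 0.1334

0.1334


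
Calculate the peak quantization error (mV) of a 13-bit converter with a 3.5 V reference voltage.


The maximum quantization error is +/- LSB/2.
LSB = Vref / 2^n = 3.5 / 8192 = 0.00042725 V
Max error = LSB / 2 = 0.00042725 / 2 = 0.00021362 V
Max error = 0.2136 mV

0.2136 mV


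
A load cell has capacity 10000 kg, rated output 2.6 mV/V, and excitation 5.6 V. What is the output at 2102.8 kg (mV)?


Vout = rated_output * Vex * (load / capacity).
Vout = 2.6 * 5.6 * (2102.8 / 10000)
Vout = 2.6 * 5.6 * 0.21028
Vout = 3.062 mV

3.062 mV


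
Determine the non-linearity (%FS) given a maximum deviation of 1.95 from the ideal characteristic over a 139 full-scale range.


Linearity error = (max deviation / full scale) * 100%.
Linearity = (1.95 / 139) * 100
Linearity = 1.403 %FS

1.403 %FS


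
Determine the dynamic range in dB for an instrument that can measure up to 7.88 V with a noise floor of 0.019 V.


Dynamic range = 20 * log10(Vmax / Vnoise).
DR = 20 * log10(7.88 / 0.019)
DR = 20 * log10(414.74)
DR = 52.36 dB

52.36 dB


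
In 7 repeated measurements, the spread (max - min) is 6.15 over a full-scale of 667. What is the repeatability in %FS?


Repeatability = (spread / full scale) * 100%.
R = (6.15 / 667) * 100
R = 0.922 %FS

0.922 %FS


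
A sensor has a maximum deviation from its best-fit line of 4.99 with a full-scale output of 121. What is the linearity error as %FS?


Linearity error = (max deviation / full scale) * 100%.
Linearity = (4.99 / 121) * 100
Linearity = 4.124 %FS

4.124 %FS


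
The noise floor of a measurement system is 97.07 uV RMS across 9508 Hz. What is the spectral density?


Noise spectral density = Vrms / sqrt(BW).
NSD = 97.07 / sqrt(9508)
NSD = 97.07 / 97.509
NSD = 0.9955 uV/sqrt(Hz)

0.9955 uV/sqrt(Hz)


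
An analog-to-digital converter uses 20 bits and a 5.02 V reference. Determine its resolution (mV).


The resolution (LSB) of an ADC is Vref / 2^n.
LSB = 5.02 / 2^20
LSB = 5.02 / 1048576
LSB = 4.79e-06 V = 0.00478745 mV

0.00478745 mV


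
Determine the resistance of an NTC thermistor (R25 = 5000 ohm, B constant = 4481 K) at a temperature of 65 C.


NTC thermistor equation: Rt = R25 * exp(B * (1/T - 1/T25)).
T in Kelvin: 338.15 K, T25 = 298.15 K
1/T - 1/T25 = 1/338.15 - 1/298.15 = -0.00039675
B * (1/T - 1/T25) = 4481 * -0.00039675 = -1.7778
Rt = 5000 * exp(-1.7778) = 845.0 ohm

845.0 ohm


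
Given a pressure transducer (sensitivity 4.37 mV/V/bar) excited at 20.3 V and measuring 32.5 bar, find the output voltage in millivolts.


Output = sensitivity * Vex * P.
Vout = 4.37 * 20.3 * 32.5
Vout = 88.711 * 32.5
Vout = 2883.11 mV

2883.11 mV


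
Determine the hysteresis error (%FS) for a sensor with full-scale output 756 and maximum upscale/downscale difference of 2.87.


Hysteresis = (max difference / full scale) * 100%.
H = (2.87 / 756) * 100
H = 0.38 %FS

0.38 %FS


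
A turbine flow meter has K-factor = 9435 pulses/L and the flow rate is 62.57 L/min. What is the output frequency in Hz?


Frequency = K * Q / 60 (converting L/min to L/s).
f = 9435 * 62.57 / 60
f = 590347.95 / 60
f = 9839.13 Hz

9839.13 Hz


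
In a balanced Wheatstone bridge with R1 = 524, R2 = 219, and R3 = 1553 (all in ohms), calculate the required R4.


At balance: R1*R4 = R2*R3, so R4 = R2*R3/R1.
R4 = 219 * 1553 / 524
R4 = 340107 / 524
R4 = 649.06 ohm

649.06 ohm


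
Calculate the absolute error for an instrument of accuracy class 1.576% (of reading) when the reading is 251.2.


Absolute error = (accuracy% / 100) * reading.
Error = (1.576 / 100) * 251.2
Error = 0.01576 * 251.2
Error = 3.9589

3.9589


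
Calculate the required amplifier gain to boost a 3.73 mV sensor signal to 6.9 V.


Gain = Vout / Vin (converting to same units).
G = 6.9 V / 3.73 mV
G = 6900.0 mV / 3.73 mV
G = 1849.87

1849.87


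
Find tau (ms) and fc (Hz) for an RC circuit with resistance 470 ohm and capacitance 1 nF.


Time constant: tau = R * C.
tau = 470 * 1.00e-09 = 4.7e-07 s
tau = 0.0005 ms
Cutoff frequency: fc = 1 / (2*pi*R*C).
fc = 1 / (2*pi*4.7e-07) = 338627.54 Hz

tau = 0.0005 ms, fc = 338627.54 Hz


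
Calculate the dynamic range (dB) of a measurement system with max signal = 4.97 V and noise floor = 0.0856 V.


Dynamic range = 20 * log10(Vmax / Vnoise).
DR = 20 * log10(4.97 / 0.0856)
DR = 20 * log10(58.06)
DR = 35.28 dB

35.28 dB


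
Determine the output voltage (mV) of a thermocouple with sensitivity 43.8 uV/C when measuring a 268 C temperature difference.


The thermocouple output V = sensitivity * dT.
V = 43.8 uV/C * 268 C
V = 11738.4 uV
V = 11.738 mV

11.738 mV


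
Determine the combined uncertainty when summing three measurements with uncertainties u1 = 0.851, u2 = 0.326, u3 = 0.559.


For a sum of independent quantities, uc = sqrt(u1^2 + u2^2 + u3^2).
uc = sqrt(0.851^2 + 0.326^2 + 0.559^2)
uc = sqrt(0.724201 + 0.106276 + 0.312481)
uc = 1.0691

1.0691


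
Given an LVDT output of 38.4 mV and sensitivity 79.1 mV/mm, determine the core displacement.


Displacement = Vout / sensitivity.
d = 38.4 / 79.1
d = 0.485 mm

0.485 mm


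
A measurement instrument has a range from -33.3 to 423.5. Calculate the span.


Span = upper range - lower range.
Span = 423.5 - (-33.3)
Span = 456.8

456.8


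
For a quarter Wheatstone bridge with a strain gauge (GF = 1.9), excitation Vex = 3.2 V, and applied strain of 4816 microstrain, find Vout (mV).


Quarter bridge output: Vout = (GF * epsilon * Vex) / 4.
Vout = (1.9 * 4816e-6 * 3.2) / 4
Vout = 0.02928128 / 4 V
Vout = 0.00732032 V = 7.3203 mV

7.3203 mV


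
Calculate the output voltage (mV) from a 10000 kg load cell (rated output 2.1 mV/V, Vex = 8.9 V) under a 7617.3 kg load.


Vout = rated_output * Vex * (load / capacity).
Vout = 2.1 * 8.9 * (7617.3 / 10000)
Vout = 2.1 * 8.9 * 0.76173
Vout = 14.237 mV

14.237 mV


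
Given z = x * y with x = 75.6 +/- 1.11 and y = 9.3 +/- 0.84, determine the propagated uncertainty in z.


For a product z = x*y, the relative uncertainty is:
uz/z = sqrt((ux/x)^2 + (uy/y)^2)
Relative uncertainties: ux/x = 1.11/75.6 = 0.014683
uy/y = 0.84/9.3 = 0.090323
z = 75.6 * 9.3 = 703.1
uz = 703.1 * sqrt(0.014683^2 + 0.090323^2) = 64.338

64.338


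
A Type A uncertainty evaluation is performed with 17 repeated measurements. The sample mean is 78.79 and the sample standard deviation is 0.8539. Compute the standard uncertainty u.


The standard uncertainty for Type A evaluation is u = s / sqrt(n).
u = 0.8539 / sqrt(17)
u = 0.8539 / 4.1231
u = 0.2071

0.2071


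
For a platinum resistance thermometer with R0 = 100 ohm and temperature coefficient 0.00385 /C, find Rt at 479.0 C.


The RTD equation: Rt = R0 * (1 + alpha * T).
Rt = 100 * (1 + 0.00385 * 479.0)
Rt = 100 * (1 + 1.84415)
Rt = 100 * 2.84415
Rt = 284.415 ohm

284.415 ohm


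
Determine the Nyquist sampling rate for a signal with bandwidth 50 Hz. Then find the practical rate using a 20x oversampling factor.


By Nyquist theorem, fs_min = 2 * fmax.
fs_min = 2 * 50 = 100 Hz
Practical rate = 20 * fs_min = 20 * 100 = 2000 Hz

fs_min = 100 Hz, fs_practical = 2000 Hz


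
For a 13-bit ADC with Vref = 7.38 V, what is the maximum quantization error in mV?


The maximum quantization error is +/- LSB/2.
LSB = Vref / 2^n = 7.38 / 8192 = 0.00090088 V
Max error = LSB / 2 = 0.00090088 / 2 = 0.00045044 V
Max error = 0.4504 mV

0.4504 mV


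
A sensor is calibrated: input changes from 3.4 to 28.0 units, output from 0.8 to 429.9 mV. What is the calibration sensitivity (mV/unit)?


Sensitivity = (y2 - y1) / (x2 - x1).
S = (429.9 - 0.8) / (28.0 - 3.4)
S = 429.1 / 24.6
S = 17.4431 mV/unit

17.4431 mV/unit


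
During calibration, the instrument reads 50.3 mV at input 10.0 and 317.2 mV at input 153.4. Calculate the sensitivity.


Sensitivity = (y2 - y1) / (x2 - x1).
S = (317.2 - 50.3) / (153.4 - 10.0)
S = 266.9 / 143.4
S = 1.8612 mV/unit

1.8612 mV/unit


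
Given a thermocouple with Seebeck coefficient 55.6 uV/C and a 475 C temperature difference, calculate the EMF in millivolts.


The thermocouple output V = sensitivity * dT.
V = 55.6 uV/C * 475 C
V = 26410.0 uV
V = 26.41 mV

26.41 mV


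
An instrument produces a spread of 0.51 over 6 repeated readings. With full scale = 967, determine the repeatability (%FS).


Repeatability = (spread / full scale) * 100%.
R = (0.51 / 967) * 100
R = 0.053 %FS

0.053 %FS


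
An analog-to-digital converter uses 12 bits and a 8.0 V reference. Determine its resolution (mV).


The resolution (LSB) of an ADC is Vref / 2^n.
LSB = 8.0 / 2^12
LSB = 8.0 / 4096
LSB = 0.00195312 V = 1.953125 mV

1.953125 mV


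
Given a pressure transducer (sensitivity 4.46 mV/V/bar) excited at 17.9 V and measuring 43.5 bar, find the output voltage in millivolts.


Output = sensitivity * Vex * P.
Vout = 4.46 * 17.9 * 43.5
Vout = 79.834 * 43.5
Vout = 3472.78 mV

3472.78 mV


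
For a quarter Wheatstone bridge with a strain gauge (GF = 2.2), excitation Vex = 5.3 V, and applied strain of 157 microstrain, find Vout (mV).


Quarter bridge output: Vout = (GF * epsilon * Vex) / 4.
Vout = (2.2 * 157e-6 * 5.3) / 4
Vout = 0.00183062 / 4 V
Vout = 0.00045765 V = 0.4577 mV

0.4577 mV


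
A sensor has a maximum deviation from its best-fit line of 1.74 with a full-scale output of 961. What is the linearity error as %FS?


Linearity error = (max deviation / full scale) * 100%.
Linearity = (1.74 / 961) * 100
Linearity = 0.181 %FS

0.181 %FS


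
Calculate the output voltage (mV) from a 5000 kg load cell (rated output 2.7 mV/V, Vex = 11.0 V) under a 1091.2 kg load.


Vout = rated_output * Vex * (load / capacity).
Vout = 2.7 * 11.0 * (1091.2 / 5000)
Vout = 2.7 * 11.0 * 0.21824
Vout = 6.482 mV

6.482 mV


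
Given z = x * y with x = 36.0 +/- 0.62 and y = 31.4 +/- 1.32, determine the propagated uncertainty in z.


For a product z = x*y, the relative uncertainty is:
uz/z = sqrt((ux/x)^2 + (uy/y)^2)
Relative uncertainties: ux/x = 0.62/36.0 = 0.017222
uy/y = 1.32/31.4 = 0.042038
z = 36.0 * 31.4 = 1130.4
uz = 1130.4 * sqrt(0.017222^2 + 0.042038^2) = 51.353

51.353


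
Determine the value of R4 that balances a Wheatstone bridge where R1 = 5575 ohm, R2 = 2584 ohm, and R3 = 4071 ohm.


At balance: R1*R4 = R2*R3, so R4 = R2*R3/R1.
R4 = 2584 * 4071 / 5575
R4 = 10519464 / 5575
R4 = 1886.9 ohm

1886.9 ohm


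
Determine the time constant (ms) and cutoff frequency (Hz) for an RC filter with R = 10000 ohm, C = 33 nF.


Time constant: tau = R * C.
tau = 10000 * 3.30e-08 = 0.00033 s
tau = 0.33 ms
Cutoff frequency: fc = 1 / (2*pi*R*C).
fc = 1 / (2*pi*0.00033) = 482.29 Hz

tau = 0.33 ms, fc = 482.29 Hz


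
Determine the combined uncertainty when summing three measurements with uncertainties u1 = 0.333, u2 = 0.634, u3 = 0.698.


For a sum of independent quantities, uc = sqrt(u1^2 + u2^2 + u3^2).
uc = sqrt(0.333^2 + 0.634^2 + 0.698^2)
uc = sqrt(0.110889 + 0.401956 + 0.487204)
uc = 1.0

1.0


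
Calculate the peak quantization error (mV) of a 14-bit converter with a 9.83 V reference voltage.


The maximum quantization error is +/- LSB/2.
LSB = Vref / 2^n = 9.83 / 16384 = 0.00059998 V
Max error = LSB / 2 = 0.00059998 / 2 = 0.00029999 V
Max error = 0.3 mV

0.3 mV


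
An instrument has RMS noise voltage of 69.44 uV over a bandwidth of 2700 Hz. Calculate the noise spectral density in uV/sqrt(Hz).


Noise spectral density = Vrms / sqrt(BW).
NSD = 69.44 / sqrt(2700)
NSD = 69.44 / 51.9615
NSD = 1.3364 uV/sqrt(Hz)

1.3364 uV/sqrt(Hz)


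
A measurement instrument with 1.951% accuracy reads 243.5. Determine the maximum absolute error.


Absolute error = (accuracy% / 100) * reading.
Error = (1.951 / 100) * 243.5
Error = 0.01951 * 243.5
Error = 4.7507

4.7507


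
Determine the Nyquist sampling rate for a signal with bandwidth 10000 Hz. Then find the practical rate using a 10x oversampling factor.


By Nyquist theorem, fs_min = 2 * fmax.
fs_min = 2 * 10000 = 20000 Hz
Practical rate = 10 * fs_min = 10 * 20000 = 200000 Hz

fs_min = 20000 Hz, fs_practical = 200000 Hz


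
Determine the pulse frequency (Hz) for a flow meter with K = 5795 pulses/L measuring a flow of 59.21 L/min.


Frequency = K * Q / 60 (converting L/min to L/s).
f = 5795 * 59.21 / 60
f = 343121.95 / 60
f = 5718.7 Hz

5718.7 Hz


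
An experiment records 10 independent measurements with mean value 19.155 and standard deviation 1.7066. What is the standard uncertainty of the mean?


The standard uncertainty for Type A evaluation is u = s / sqrt(n).
u = 1.7066 / sqrt(10)
u = 1.7066 / 3.1623
u = 0.5397

0.5397


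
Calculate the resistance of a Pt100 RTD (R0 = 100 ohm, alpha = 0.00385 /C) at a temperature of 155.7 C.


The RTD equation: Rt = R0 * (1 + alpha * T).
Rt = 100 * (1 + 0.00385 * 155.7)
Rt = 100 * (1 + 0.599445)
Rt = 100 * 1.599445
Rt = 159.945 ohm

159.945 ohm


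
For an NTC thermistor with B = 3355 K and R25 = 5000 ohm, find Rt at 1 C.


NTC thermistor equation: Rt = R25 * exp(B * (1/T - 1/T25)).
T in Kelvin: 274.15 K, T25 = 298.15 K
1/T - 1/T25 = 1/274.15 - 1/298.15 = 0.00029362
B * (1/T - 1/T25) = 3355 * 0.00029362 = 0.9851
Rt = 5000 * exp(0.9851) = 13390.4 ohm

13390.4 ohm


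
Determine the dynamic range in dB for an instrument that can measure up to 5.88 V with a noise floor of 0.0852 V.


Dynamic range = 20 * log10(Vmax / Vnoise).
DR = 20 * log10(5.88 / 0.0852)
DR = 20 * log10(69.01)
DR = 36.78 dB

36.78 dB


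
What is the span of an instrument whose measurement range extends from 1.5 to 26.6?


Span = upper range - lower range.
Span = 26.6 - (1.5)
Span = 25.1

25.1


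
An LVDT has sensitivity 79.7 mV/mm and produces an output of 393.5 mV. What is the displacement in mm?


Displacement = Vout / sensitivity.
d = 393.5 / 79.7
d = 4.937 mm

4.937 mm


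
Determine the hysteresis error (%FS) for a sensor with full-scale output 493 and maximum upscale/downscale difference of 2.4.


Hysteresis = (max difference / full scale) * 100%.
H = (2.4 / 493) * 100
H = 0.487 %FS

0.487 %FS


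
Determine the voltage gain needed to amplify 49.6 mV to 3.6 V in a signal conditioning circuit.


Gain = Vout / Vin (converting to same units).
G = 3.6 V / 49.6 mV
G = 3600.0 mV / 49.6 mV
G = 72.58

72.58


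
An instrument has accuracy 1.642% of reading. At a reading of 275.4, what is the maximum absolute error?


Absolute error = (accuracy% / 100) * reading.
Error = (1.642 / 100) * 275.4
Error = 0.01642 * 275.4
Error = 4.5221

4.5221


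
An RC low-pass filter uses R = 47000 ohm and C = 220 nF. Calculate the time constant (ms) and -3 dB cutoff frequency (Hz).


Time constant: tau = R * C.
tau = 47000 * 2.20e-07 = 0.01034 s
tau = 10.34 ms
Cutoff frequency: fc = 1 / (2*pi*R*C).
fc = 1 / (2*pi*0.01034) = 15.39 Hz

tau = 10.34 ms, fc = 15.39 Hz


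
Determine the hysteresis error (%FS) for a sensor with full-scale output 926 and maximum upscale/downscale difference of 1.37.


Hysteresis = (max difference / full scale) * 100%.
H = (1.37 / 926) * 100
H = 0.148 %FS

0.148 %FS


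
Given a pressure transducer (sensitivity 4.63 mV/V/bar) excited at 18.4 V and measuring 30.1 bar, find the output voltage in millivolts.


Output = sensitivity * Vex * P.
Vout = 4.63 * 18.4 * 30.1
Vout = 85.192 * 30.1
Vout = 2564.28 mV

2564.28 mV


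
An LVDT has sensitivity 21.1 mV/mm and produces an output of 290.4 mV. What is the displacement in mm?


Displacement = Vout / sensitivity.
d = 290.4 / 21.1
d = 13.763 mm

13.763 mm


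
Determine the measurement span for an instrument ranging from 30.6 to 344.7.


Span = upper range - lower range.
Span = 344.7 - (30.6)
Span = 314.1

314.1


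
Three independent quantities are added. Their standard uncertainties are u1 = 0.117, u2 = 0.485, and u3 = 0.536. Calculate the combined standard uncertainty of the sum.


For a sum of independent quantities, uc = sqrt(u1^2 + u2^2 + u3^2).
uc = sqrt(0.117^2 + 0.485^2 + 0.536^2)
uc = sqrt(0.013689 + 0.235225 + 0.287296)
uc = 0.7323

0.7323


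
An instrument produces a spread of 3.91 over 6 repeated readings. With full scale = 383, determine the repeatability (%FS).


Repeatability = (spread / full scale) * 100%.
R = (3.91 / 383) * 100
R = 1.021 %FS

1.021 %FS


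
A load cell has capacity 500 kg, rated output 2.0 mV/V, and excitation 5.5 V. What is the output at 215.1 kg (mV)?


Vout = rated_output * Vex * (load / capacity).
Vout = 2.0 * 5.5 * (215.1 / 500)
Vout = 2.0 * 5.5 * 0.4302
Vout = 4.732 mV

4.732 mV


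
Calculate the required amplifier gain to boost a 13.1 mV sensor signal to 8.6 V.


Gain = Vout / Vin (converting to same units).
G = 8.6 V / 13.1 mV
G = 8600.0 mV / 13.1 mV
G = 656.49

656.49


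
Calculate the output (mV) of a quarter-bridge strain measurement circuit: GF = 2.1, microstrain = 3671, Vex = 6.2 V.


Quarter bridge output: Vout = (GF * epsilon * Vex) / 4.
Vout = (2.1 * 3671e-6 * 6.2) / 4
Vout = 0.04779642 / 4 V
Vout = 0.0119491 V = 11.9491 mV

11.9491 mV


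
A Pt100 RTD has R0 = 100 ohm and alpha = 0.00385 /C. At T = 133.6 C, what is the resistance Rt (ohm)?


The RTD equation: Rt = R0 * (1 + alpha * T).
Rt = 100 * (1 + 0.00385 * 133.6)
Rt = 100 * (1 + 0.51436)
Rt = 100 * 1.51436
Rt = 151.436 ohm

151.436 ohm


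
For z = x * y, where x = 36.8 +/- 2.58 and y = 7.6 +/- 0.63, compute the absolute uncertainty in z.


For a product z = x*y, the relative uncertainty is:
uz/z = sqrt((ux/x)^2 + (uy/y)^2)
Relative uncertainties: ux/x = 2.58/36.8 = 0.070109
uy/y = 0.63/7.6 = 0.082895
z = 36.8 * 7.6 = 279.7
uz = 279.7 * sqrt(0.070109^2 + 0.082895^2) = 30.364

30.364


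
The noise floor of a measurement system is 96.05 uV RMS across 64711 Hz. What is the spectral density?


Noise spectral density = Vrms / sqrt(BW).
NSD = 96.05 / sqrt(64711)
NSD = 96.05 / 254.3836
NSD = 0.3776 uV/sqrt(Hz)

0.3776 uV/sqrt(Hz)


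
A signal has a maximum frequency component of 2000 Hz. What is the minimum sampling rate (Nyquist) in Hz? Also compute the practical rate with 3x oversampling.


By Nyquist theorem, fs_min = 2 * fmax.
fs_min = 2 * 2000 = 4000 Hz
Practical rate = 3 * fs_min = 3 * 4000 = 12000 Hz

fs_min = 4000 Hz, fs_practical = 12000 Hz


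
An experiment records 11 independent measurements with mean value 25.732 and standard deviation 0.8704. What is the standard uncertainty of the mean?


The standard uncertainty for Type A evaluation is u = s / sqrt(n).
u = 0.8704 / sqrt(11)
u = 0.8704 / 3.3166
u = 0.2624

0.2624


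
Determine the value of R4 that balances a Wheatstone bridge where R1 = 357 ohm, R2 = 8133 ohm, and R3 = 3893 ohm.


At balance: R1*R4 = R2*R3, so R4 = R2*R3/R1.
R4 = 8133 * 3893 / 357
R4 = 31661769 / 357
R4 = 88688.43 ohm

88688.43 ohm


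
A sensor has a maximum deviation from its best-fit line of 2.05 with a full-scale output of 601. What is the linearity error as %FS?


Linearity error = (max deviation / full scale) * 100%.
Linearity = (2.05 / 601) * 100
Linearity = 0.341 %FS

0.341 %FS


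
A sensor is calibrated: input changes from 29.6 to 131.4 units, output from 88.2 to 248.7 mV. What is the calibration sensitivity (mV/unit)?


Sensitivity = (y2 - y1) / (x2 - x1).
S = (248.7 - 88.2) / (131.4 - 29.6)
S = 160.5 / 101.8
S = 1.5766 mV/unit

1.5766 mV/unit


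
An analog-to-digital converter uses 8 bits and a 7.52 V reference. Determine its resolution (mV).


The resolution (LSB) of an ADC is Vref / 2^n.
LSB = 7.52 / 2^8
LSB = 7.52 / 256
LSB = 0.029375 V = 29.375 mV

29.375 mV


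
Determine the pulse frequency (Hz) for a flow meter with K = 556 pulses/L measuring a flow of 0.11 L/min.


Frequency = K * Q / 60 (converting L/min to L/s).
f = 556 * 0.11 / 60
f = 61.16 / 60
f = 1.02 Hz

1.02 Hz


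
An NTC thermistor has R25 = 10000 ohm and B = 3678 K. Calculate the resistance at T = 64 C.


NTC thermistor equation: Rt = R25 * exp(B * (1/T - 1/T25)).
T in Kelvin: 337.15 K, T25 = 298.15 K
1/T - 1/T25 = 1/337.15 - 1/298.15 = -0.00038798
B * (1/T - 1/T25) = 3678 * -0.00038798 = -1.427
Rt = 10000 * exp(-1.427) = 2400.3 ohm

2400.3 ohm


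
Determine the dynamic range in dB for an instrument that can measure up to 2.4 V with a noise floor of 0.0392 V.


Dynamic range = 20 * log10(Vmax / Vnoise).
DR = 20 * log10(2.4 / 0.0392)
DR = 20 * log10(61.22)
DR = 35.74 dB

35.74 dB


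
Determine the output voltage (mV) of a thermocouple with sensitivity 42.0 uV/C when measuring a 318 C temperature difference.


The thermocouple output V = sensitivity * dT.
V = 42.0 uV/C * 318 C
V = 13356.0 uV
V = 13.356 mV

13.356 mV


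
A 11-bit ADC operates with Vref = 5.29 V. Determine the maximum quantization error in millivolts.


The maximum quantization error is +/- LSB/2.
LSB = Vref / 2^n = 5.29 / 2048 = 0.00258301 V
Max error = LSB / 2 = 0.00258301 / 2 = 0.0012915 V
Max error = 1.2915 mV

1.2915 mV


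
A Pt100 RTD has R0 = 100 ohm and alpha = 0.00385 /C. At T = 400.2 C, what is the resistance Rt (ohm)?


The RTD equation: Rt = R0 * (1 + alpha * T).
Rt = 100 * (1 + 0.00385 * 400.2)
Rt = 100 * (1 + 1.54077)
Rt = 100 * 2.54077
Rt = 254.077 ohm

254.077 ohm


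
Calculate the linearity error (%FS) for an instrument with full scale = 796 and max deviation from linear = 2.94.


Linearity error = (max deviation / full scale) * 100%.
Linearity = (2.94 / 796) * 100
Linearity = 0.369 %FS

0.369 %FS


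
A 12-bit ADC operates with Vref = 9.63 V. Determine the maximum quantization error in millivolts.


The maximum quantization error is +/- LSB/2.
LSB = Vref / 2^n = 9.63 / 4096 = 0.00235107 V
Max error = LSB / 2 = 0.00235107 / 2 = 0.00117554 V
Max error = 1.1755 mV

1.1755 mV


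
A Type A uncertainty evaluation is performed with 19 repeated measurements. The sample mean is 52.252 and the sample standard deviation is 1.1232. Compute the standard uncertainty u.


The standard uncertainty for Type A evaluation is u = s / sqrt(n).
u = 1.1232 / sqrt(19)
u = 1.1232 / 4.3589
u = 0.2577

0.2577
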